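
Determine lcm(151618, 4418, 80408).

151618 = 2 · 41 · 43²; 4418 = 2 · 47²; 80408 = 2³ · 19 · 23²
lcm takes max exponent of each prime: 2³ · 19 · 23² · 41 · 43² · 47² = 13465291009048

13465291009048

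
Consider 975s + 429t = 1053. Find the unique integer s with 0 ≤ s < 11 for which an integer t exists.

gcd(975, 429) = 39 (Euclid: 975 = 2·429 + 117; 429 = 3·117 + 78; 117 = 1·78 + 39; 78 = 2·39 + 0), and 39 | 1053.
Extended Euclid: 975·(4) + 429·(-9) = 39. Scale by 27: s₀ = 108.
General solution s = s₀ + 11k; reducing mod 11 gives s = 9 (and t = -18).

9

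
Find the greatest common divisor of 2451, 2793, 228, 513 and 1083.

2451 = 3 · 19 · 43; 2793 = 3 · 7² · 19; 228 = 2² · 3 · 19; 513 = 3³ · 19; 1083 = 3 · 19²
gcd takes min exponent of each prime: 3 · 19 = 57

57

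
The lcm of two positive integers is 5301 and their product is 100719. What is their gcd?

gcd·lcm = product, so gcd = 100719/5301 = 19.

19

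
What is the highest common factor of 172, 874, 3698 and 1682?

172 = 2² · 43; 874 = 2 · 19 · 23; 3698 = 2 · 43²; 1682 = 2 · 29²
gcd takes min exponent of each prime: 2 = 2

2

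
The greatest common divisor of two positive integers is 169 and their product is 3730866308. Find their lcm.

22076132

For any two positive integers, gcd × lcm equals their product. Hence lcm = 3730866308 / 169 = 22076132.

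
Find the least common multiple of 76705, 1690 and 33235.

7492697810

lcm(76705, 1690) = 76705·1690/gcd = 129631450/5 = 25926290
lcm(25926290, 33235) = 25926290·33235/gcd = 861660248150/115 = 7492697810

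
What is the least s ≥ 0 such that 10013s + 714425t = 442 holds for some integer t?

40384

Reduce mod 714425: 10013s ≡ 442 (mod 714425). With g = gcd(10013, 714425) = 17 dividing 442, divide through: 589s ≡ 26 (mod 42025).
Since gcd(589, 42025) = 1, s ≡ 26·(589)⁻¹ ≡ 40384 (mod 42025). Smallest non-negative: 40384.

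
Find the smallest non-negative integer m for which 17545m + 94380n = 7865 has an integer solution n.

Euclid: 94380 = 5·17545 + 6655; 17545 = 2·6655 + 4235; 6655 = 1·4235 + 2420; 4235 = 1·2420 + 1815; 2420 = 1·1815 + 605; 1815 = 3·605 + 0 → gcd = 605; 7865 = 605·13.
Back-substitution yields 17545·(-43) + 94380·(8) = 605, so one solution is m = -43·13 = -559, n = 8·13 = 104.
Solutions in m differ by 94380/605 = 156; the one in [0, 156) is -559 mod 156 = 65.

65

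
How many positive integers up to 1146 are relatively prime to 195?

564

195 = 3·5·13. Inclusion–exclusion on these primes:
1146 − ⌊1146/3⌋ − ⌊1146/5⌋ − ⌊1146/13⌋ + ⌊1146/15⌋ + ⌊1146/39⌋ + ⌊1146/65⌋ − ⌊1146/195⌋ = 564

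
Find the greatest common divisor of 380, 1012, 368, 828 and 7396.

gcd(380, 1012): 1012 = 2·380 + 252; 380 = 1·252 + 128; 252 = 1·128 + 124; 128 = 1·124 + 4; 124 = 31·4 + 0 → 4
gcd(4, 368): 368 = 92·4 + 0 → 4
gcd(4, 828): 828 = 207·4 + 0 → 4
gcd(4, 7396): 7396 = 1849·4 + 0 → 4

4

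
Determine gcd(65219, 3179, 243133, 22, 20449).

65219 = 7² · 11³; 3179 = 11 · 17²; 243133 = 11 · 23 · 31²; 22 = 2 · 11; 20449 = 11² · 13²
gcd takes min exponent of each prime: 11 = 11

11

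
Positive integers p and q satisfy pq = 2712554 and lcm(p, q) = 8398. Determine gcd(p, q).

gcd·lcm = product, so gcd = 2712554/8398 = 323.

323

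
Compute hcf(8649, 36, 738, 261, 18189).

8649 = 3² · 31²; 36 = 2² · 3²; 738 = 2 · 3² · 41; 261 = 3² · 29; 18189 = 3² · 43 · 47
gcd takes min exponent of each prime: 3² = 9

9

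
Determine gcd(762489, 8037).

171

Euclid: 762489 = 94·8037 + 7011; 8037 = 1·7011 + 1026; 7011 = 6·1026 + 855; 1026 = 1·855 + 171; 855 = 5·171 + 0. Last nonzero remainder: 171.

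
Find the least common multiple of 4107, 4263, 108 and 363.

25421820732

4107 = 3 · 37²; 4263 = 3 · 7² · 29; 108 = 2² · 3³; 363 = 3 · 11²
lcm takes max exponent of each prime: 2² · 3³ · 7² · 11² · 29 · 37² = 25421820732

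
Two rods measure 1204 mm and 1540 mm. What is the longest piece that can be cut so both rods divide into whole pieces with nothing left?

1204 = 2² · 7 · 43
1540 = 2² · 5 · 7 · 11
Common: 2² · 7 = 28

28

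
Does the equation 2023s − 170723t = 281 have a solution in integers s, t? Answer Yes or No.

No

gcd(2023, 170723): 170723 = 84·2023 + 791; 2023 = 2·791 + 441; 791 = 1·441 + 350; 441 = 1·350 + 91; 350 = 3·91 + 77; 91 = 1·77 + 14; 77 = 5·14 + 7; 14 = 2·7 + 0 → 7
7 does not divide 281, so a solution does not exist.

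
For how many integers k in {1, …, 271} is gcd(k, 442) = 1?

Prime factors of 442: 2, 13, 17. Count integers ≤ 271 divisible by none of them.
By inclusion–exclusion: 271 − ⌊271/2⌋ − ⌊271/13⌋ − ⌊271/17⌋ + ⌊271/26⌋ + ⌊271/34⌋ + ⌊271/221⌋ − ⌊271/442⌋ = 119.

119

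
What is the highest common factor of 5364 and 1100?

4

5364 = 2² · 3² · 149
1100 = 2² · 5² · 11
Common: 2² = 4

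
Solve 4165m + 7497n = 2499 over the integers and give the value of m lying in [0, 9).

6

Euclid: 7497 = 1·4165 + 3332; 4165 = 1·3332 + 833; 3332 = 4·833 + 0 → gcd = 833; 2499 = 833·3.
Back-substitution yields 4165·(2) + 7497·(-1) = 833, so one solution is m = 2·3 = 6, n = -1·3 = -3.
Solutions in m differ by 7497/833 = 9; the one in [0, 9) is 6 mod 9 = 6.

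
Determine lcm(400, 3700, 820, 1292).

400 = 2⁴ · 5²; 3700 = 2² · 5² · 37; 820 = 2² · 5 · 41; 1292 = 2² · 17 · 19
lcm takes max exponent of each prime: 2⁴ · 5² · 17 · 19 · 37 · 41 = 195996400

195996400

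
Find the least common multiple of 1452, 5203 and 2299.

lcm(1452, 5203) = 1452·5203/gcd = 7554756/121 = 62436
lcm(62436, 2299) = 62436·2299/gcd = 143540364/121 = 1186284

1186284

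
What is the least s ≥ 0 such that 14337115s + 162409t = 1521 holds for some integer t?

Euclid: 14337115 = 88·162409 + 45123; 162409 = 3·45123 + 27040; 45123 = 1·27040 + 18083; 27040 = 1·18083 + 8957; 18083 = 2·8957 + 169; 8957 = 53·169 + 0 → gcd = 169; 1521 = 169·9.
Back-substitution yields 14337115·(18) + 162409·(-1589) = 169, so one solution is s = 18·9 = 162, t = -1589·9 = -14301.
Solutions in s differ by 162409/169 = 961; the one in [0, 961) is 162 mod 961 = 162.

162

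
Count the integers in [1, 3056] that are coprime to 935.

935 = 5·11·17. Inclusion–exclusion on these primes:
3056 − ⌊3056/5⌋ − ⌊3056/11⌋ − ⌊3056/17⌋ + ⌊3056/55⌋ + ⌊3056/85⌋ + ⌊3056/187⌋ − ⌊3056/935⌋ = 2092

2092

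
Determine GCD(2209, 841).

1

Euclid: 2209 = 2·841 + 527; 841 = 1·527 + 314; 527 = 1·314 + 213; 314 = 1·213 + 101; 213 = 2·101 + 11; 101 = 9·11 + 2; 11 = 5·2 + 1; 2 = 2·1 + 0. Last nonzero remainder: 1.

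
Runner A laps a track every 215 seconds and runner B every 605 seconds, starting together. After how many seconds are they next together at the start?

26015

215 = 5 · 43; 605 = 5 · 11²
max exponents: 5 · 11² · 43 = 26015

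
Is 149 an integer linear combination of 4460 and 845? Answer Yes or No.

No

gcd(4460, 845): 4460 = 5·845 + 235; 845 = 3·235 + 140; 235 = 1·140 + 95; 140 = 1·95 + 45; 95 = 2·45 + 5; 45 = 9·5 + 0 → 5
5 does not divide 149, so a solution does not exist.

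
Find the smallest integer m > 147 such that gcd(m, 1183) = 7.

1183 = 7·169. Any m with gcd(m, 1183) = 7 is a multiple of 7, say 7s, with s coprime to 169.
Need s > 147/7, so s ≥ 22. First s ≥ 22 with gcd(s, 169) = 1 is s = 22. Thus m = 7·22 = 154.

154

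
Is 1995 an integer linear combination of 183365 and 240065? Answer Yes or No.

gcd(183365, 240065): 240065 = 1·183365 + 56700; 183365 = 3·56700 + 13265; 56700 = 4·13265 + 3640; 13265 = 3·3640 + 2345; 3640 = 1·2345 + 1295; 2345 = 1·1295 + 1050; 1295 = 1·1050 + 245; 1050 = 4·245 + 70; 245 = 3·70 + 35; 70 = 2·35 + 0 → 35
35 divides 1995, so a solution exists.

Yes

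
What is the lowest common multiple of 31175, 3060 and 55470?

31175 = 5² · 29 · 43; 3060 = 2² · 3² · 5 · 17; 55470 = 2 · 3 · 5 · 43²
lcm takes max exponent of each prime: 2² · 3² · 5² · 17 · 29 · 43² = 820401300

820401300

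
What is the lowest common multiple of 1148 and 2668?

765716

gcd first: 2668 = 2·1148 + 372; 1148 = 3·372 + 32; 372 = 11·32 + 20; 32 = 1·20 + 12; 20 = 1·12 + 8; 12 = 1·8 + 4; 8 = 2·4 + 0 → gcd = 4
lcm = 1148·2668/gcd = 3062864/4 = 765716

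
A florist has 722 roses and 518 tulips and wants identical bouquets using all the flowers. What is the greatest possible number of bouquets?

Euclid: 722 = 1·518 + 204; 518 = 2·204 + 110; 204 = 1·110 + 94; 110 = 1·94 + 16; 94 = 5·16 + 14; 16 = 1·14 + 2; 14 = 7·2 + 0. Last nonzero remainder: 2.

2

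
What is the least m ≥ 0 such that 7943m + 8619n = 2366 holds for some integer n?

22

gcd(7943, 8619) = 169 (Euclid: 8619 = 1·7943 + 676; 7943 = 11·676 + 507; 676 = 1·507 + 169; 507 = 3·169 + 0), and 169 | 2366.
Extended Euclid: 7943·(-13) + 8619·(12) = 169. Scale by 14: m₀ = -182.
General solution m = m₀ + 51t; reducing mod 51 gives m = 22 (and n = -20).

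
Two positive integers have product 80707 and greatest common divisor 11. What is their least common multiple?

7337

Since gcd(u,v)·lcm(u,v) = uv, lcm = 80707/11 = 7337.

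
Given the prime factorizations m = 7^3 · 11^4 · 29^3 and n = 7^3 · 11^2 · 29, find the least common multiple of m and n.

max exponent per prime: 7^3 · 11^4 · 29^3 = 122478216707

122478216707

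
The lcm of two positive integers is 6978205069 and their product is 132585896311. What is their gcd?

19

gcd·lcm = product, so gcd = 132585896311/6978205069 = 19.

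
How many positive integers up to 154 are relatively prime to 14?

Prime factors of 14: 2, 7. Count integers ≤ 154 divisible by none of them.
By inclusion–exclusion: 154 − ⌊154/2⌋ − ⌊154/7⌋ + ⌊154/14⌋ = 66.

66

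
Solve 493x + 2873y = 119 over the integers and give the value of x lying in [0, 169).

Euclid: 2873 = 5·493 + 408; 493 = 1·408 + 85; 408 = 4·85 + 68; 85 = 1·68 + 17; 68 = 4·17 + 0 → gcd = 17; 119 = 17·7.
Back-substitution yields 493·(35) + 2873·(-6) = 17, so one solution is x = 35·7 = 245, y = -6·7 = -42.
Solutions in x differ by 2873/17 = 169; the one in [0, 169) is 245 mod 169 = 76.

76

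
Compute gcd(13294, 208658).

Euclid: 208658 = 15·13294 + 9248; 13294 = 1·9248 + 4046; 9248 = 2·4046 + 1156; 4046 = 3·1156 + 578; 1156 = 2·578 + 0. Last nonzero remainder: 578.

578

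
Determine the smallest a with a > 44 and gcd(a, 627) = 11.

Multiples of 11 above 44: 11·5, 11·6, … . Need the cofactor coprime to 627/11 = 57.
Checking s = 5, 6, … the first with gcd(s, 57) = 1 is s = 5, giving 55.

55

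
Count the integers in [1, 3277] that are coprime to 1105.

2278

Prime factors of 1105: 5, 13, 17. Count integers ≤ 3277 divisible by none of them.
By inclusion–exclusion: 3277 − ⌊3277/5⌋ − ⌊3277/13⌋ − ⌊3277/17⌋ + ⌊3277/65⌋ + ⌊3277/85⌋ + ⌊3277/221⌋ − ⌊3277/1105⌋ = 2278.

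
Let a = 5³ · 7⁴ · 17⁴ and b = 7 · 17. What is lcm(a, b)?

25066740125

max exponent per prime: 5³ · 7⁴ · 17⁴ = 25066740125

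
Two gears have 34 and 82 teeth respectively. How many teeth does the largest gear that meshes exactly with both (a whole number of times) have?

34 = 2 · 17
82 = 2 · 41
Common: 2 = 2

2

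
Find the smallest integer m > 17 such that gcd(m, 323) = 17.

34

gcd(m, 323) = 17 forces 17 | m; write m = 17s. Then gcd(17s, 17·19) = 17·gcd(s, 19), so need gcd(s, 19) = 1.
17s > 17 gives s ≥ 2. The least s ≥ 2 coprime to 19 is 2, so m = 17·2 = 34.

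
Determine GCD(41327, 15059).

11

Euclid: 41327 = 2·15059 + 11209; 15059 = 1·11209 + 3850; 11209 = 2·3850 + 3509; 3850 = 1·3509 + 341; 3509 = 10·341 + 99; 341 = 3·99 + 44; 99 = 2·44 + 11; 44 = 4·11 + 0. Last nonzero remainder: 11.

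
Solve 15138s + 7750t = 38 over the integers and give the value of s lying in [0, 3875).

gcd(15138, 7750) = 2 (Euclid: 15138 = 1·7750 + 7388; 7750 = 1·7388 + 362; 7388 = 20·362 + 148; 362 = 2·148 + 66; 148 = 2·66 + 16; 66 = 4·16 + 2; 16 = 8·2 + 0), and 2 | 38.
Extended Euclid: 15138·(-471) + 7750·(920) = 2. Scale by 19: s₀ = -8949.
General solution s = s₀ + 3875k; reducing mod 3875 gives s = 2676 (and t = -5227).

2676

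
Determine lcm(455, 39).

1365

455 = 5 · 7 · 13; 39 = 3 · 13
max exponents: 3 · 5 · 7 · 13 = 1365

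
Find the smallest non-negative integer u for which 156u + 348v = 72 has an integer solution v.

gcd(156, 348) = 12 (Euclid: 348 = 2·156 + 36; 156 = 4·36 + 12; 36 = 3·12 + 0), and 12 | 72.
Extended Euclid: 156·(9) + 348·(-4) = 12. Scale by 6: u₀ = 54.
General solution u = u₀ + 29t; reducing mod 29 gives u = 25 (and v = -11).

25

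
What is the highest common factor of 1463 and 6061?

209

Euclid: 6061 = 4·1463 + 209; 1463 = 7·209 + 0. Last nonzero remainder: 209.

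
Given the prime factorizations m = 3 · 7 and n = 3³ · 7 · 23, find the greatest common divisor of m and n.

min exponent per shared prime: 3 · 7 = 21

21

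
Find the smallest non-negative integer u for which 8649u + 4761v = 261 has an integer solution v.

376

gcd(8649, 4761) = 9 (Euclid: 8649 = 1·4761 + 3888; 4761 = 1·3888 + 873; 3888 = 4·873 + 396; 873 = 2·396 + 81; 396 = 4·81 + 72; 81 = 1·72 + 9; 72 = 8·9 + 0), and 9 | 261.
Extended Euclid: 8649·(-60) + 4761·(109) = 9. Scale by 29: u₀ = -1740.
General solution u = u₀ + 529t; reducing mod 529 gives u = 376 (and v = -683).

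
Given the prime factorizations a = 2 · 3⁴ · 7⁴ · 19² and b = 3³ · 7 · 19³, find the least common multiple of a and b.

max exponent per prime: 2 · 3⁴ · 7⁴ · 19³ = 2667890358

2667890358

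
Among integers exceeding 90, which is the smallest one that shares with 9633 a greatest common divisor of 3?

9633 = 3·3211. Any a with gcd(a, 9633) = 3 is a multiple of 3, say 3s, with s coprime to 3211.
Need s > 90/3, so s ≥ 31. First s ≥ 31 with gcd(s, 3211) = 1 is s = 31. Thus a = 3·31 = 93.

93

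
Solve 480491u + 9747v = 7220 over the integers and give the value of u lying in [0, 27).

16

Reduce mod 9747: 480491u ≡ 7220 (mod 9747). With g = gcd(480491, 9747) = 361 dividing 7220, divide through: 1331u ≡ 20 (mod 27).
Since gcd(1331, 27) = 1, u ≡ 20·(1331)⁻¹ ≡ 16 (mod 27). Smallest non-negative: 16.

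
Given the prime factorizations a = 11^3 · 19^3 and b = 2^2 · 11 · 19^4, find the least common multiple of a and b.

max exponent per prime: 2^2 · 11^3 · 19^4 = 693829004

693829004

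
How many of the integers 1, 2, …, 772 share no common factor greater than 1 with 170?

170 = 2·5·17. Inclusion–exclusion on these primes:
772 − ⌊772/2⌋ − ⌊772/5⌋ − ⌊772/17⌋ + ⌊772/10⌋ + ⌊772/34⌋ + ⌊772/85⌋ − ⌊772/170⌋ = 291

291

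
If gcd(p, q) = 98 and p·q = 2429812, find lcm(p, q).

Since gcd(p,q)·lcm(p,q) = pq, lcm = 2429812/98 = 24794.

24794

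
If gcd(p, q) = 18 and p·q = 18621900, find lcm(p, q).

For any two positive integers, gcd × lcm equals their product. Hence lcm = 18621900 / 18 = 1034550.

1034550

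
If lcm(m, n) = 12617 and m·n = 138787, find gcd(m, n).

gcd·lcm = product, so gcd = 138787/12617 = 11.

11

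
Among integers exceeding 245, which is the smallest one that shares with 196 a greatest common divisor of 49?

343

196 = 49·4. Any x with gcd(x, 196) = 49 is a multiple of 49, say 49s, with s coprime to 4.
Need s > 245/49, so s ≥ 6. First s ≥ 6 with gcd(s, 4) = 1 is s = 7. Thus x = 49·7 = 343.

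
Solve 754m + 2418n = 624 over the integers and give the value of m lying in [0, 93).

Reduce mod 2418: 754m ≡ 624 (mod 2418). With g = gcd(754, 2418) = 26 dividing 624, divide through: 29m ≡ 24 (mod 93).
Since gcd(29, 93) = 1, m ≡ 24·(29)⁻¹ ≡ 81 (mod 93). Smallest non-negative: 81.

81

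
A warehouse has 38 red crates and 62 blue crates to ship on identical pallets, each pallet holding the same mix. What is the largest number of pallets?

2

Euclid: 62 = 1·38 + 24; 38 = 1·24 + 14; 24 = 1·14 + 10; 14 = 1·10 + 4; 10 = 2·4 + 2; 4 = 2·2 + 0. Last nonzero remainder: 2.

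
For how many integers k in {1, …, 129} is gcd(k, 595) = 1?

595 = 5·7·17. Inclusion–exclusion on these primes:
129 − ⌊129/5⌋ − ⌊129/7⌋ − ⌊129/17⌋ + ⌊129/35⌋ + ⌊129/85⌋ + ⌊129/119⌋ − ⌊129/595⌋ = 84

84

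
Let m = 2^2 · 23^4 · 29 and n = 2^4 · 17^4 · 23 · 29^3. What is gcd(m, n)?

min exponent per shared prime: 2^2 · 23 · 29 = 2668

2668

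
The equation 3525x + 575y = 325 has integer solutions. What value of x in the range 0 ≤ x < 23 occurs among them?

12

gcd(3525, 575) = 25 (Euclid: 3525 = 6·575 + 75; 575 = 7·75 + 50; 75 = 1·50 + 25; 50 = 2·25 + 0), and 25 | 325.
Extended Euclid: 3525·(8) + 575·(-49) = 25. Scale by 13: x₀ = 104.
General solution x = x₀ + 23t; reducing mod 23 gives x = 12 (and y = -73).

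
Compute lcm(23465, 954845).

gcd first: 954845 = 40·23465 + 16245; 23465 = 1·16245 + 7220; 16245 = 2·7220 + 1805; 7220 = 4·1805 + 0 → gcd = 1805
lcm = 23465·954845/gcd = 22405437925/1805 = 12412985

12412985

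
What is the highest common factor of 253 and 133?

Euclid: 253 = 1·133 + 120; 133 = 1·120 + 13; 120 = 9·13 + 3; 13 = 4·3 + 1; 3 = 3·1 + 0. Last nonzero remainder: 1.

1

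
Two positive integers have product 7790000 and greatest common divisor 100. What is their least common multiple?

77900

gcd·lcm = product, so lcm = 7790000/100 = 77900.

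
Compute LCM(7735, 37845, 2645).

30970947735

7735 = 5 · 7 · 13 · 17; 37845 = 3² · 5 · 29²; 2645 = 5 · 23²
lcm takes max exponent of each prime: 3² · 5 · 7 · 13 · 17 · 23² · 29² = 30970947735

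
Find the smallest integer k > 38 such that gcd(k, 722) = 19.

57

722 = 19·38. Any k with gcd(k, 722) = 19 is a multiple of 19, say 19s, with s coprime to 38.
Need s > 38/19, so s ≥ 3. First s ≥ 3 with gcd(s, 38) = 1 is s = 3. Thus k = 19·3 = 57.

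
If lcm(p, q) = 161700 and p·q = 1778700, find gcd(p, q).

From gcd × lcm = pq: gcd = 1778700 / 161700 = 11.

11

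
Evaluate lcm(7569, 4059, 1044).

13654476

7569 = 3² · 29²; 4059 = 3² · 11 · 41; 1044 = 2² · 3² · 29
lcm takes max exponent of each prime: 2² · 3² · 11 · 29² · 41 = 13654476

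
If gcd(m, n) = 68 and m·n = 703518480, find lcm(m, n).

gcd·lcm = product, so lcm = 703518480/68 = 10345860.

10345860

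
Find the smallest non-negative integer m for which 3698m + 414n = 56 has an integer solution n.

205

Reduce mod 414: 3698m ≡ 56 (mod 414). With g = gcd(3698, 414) = 2 dividing 56, divide through: 1849m ≡ 28 (mod 207).
Since gcd(1849, 207) = 1, m ≡ 28·(1849)⁻¹ ≡ 205 (mod 207). Smallest non-negative: 205.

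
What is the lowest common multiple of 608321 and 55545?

4827027135

gcd first: 608321 = 10·55545 + 52871; 55545 = 1·52871 + 2674; 52871 = 19·2674 + 2065; 2674 = 1·2065 + 609; 2065 = 3·609 + 238; 609 = 2·238 + 133; 238 = 1·133 + 105; 133 = 1·105 + 28; 105 = 3·28 + 21; 28 = 1·21 + 7; 21 = 3·7 + 0 → gcd = 7
lcm = 608321·55545/gcd = 33789189945/7 = 4827027135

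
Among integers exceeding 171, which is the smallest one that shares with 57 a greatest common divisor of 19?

57 = 19·3. Any x with gcd(x, 57) = 19 is a multiple of 19, say 19s, with s coprime to 3.
Need s > 171/19, so s ≥ 10. First s ≥ 10 with gcd(s, 3) = 1 is s = 10. Thus x = 19·10 = 190.

190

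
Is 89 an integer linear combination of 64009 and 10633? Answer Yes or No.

Yes

gcd(64009, 10633): 64009 = 6·10633 + 211; 10633 = 50·211 + 83; 211 = 2·83 + 45; 83 = 1·45 + 38; 45 = 1·38 + 7; 38 = 5·7 + 3; 7 = 2·3 + 1; 3 = 3·1 + 0 → 1
1 divides 89, so a solution exists.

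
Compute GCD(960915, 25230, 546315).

960915 = 3 · 5 · 29 · 47²; 25230 = 2 · 3 · 5 · 29²; 546315 = 3 · 5 · 7 · 11² · 43
gcd takes min exponent of each prime: 3 · 5 = 15

15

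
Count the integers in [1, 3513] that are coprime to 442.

442 = 2·13·17. Inclusion–exclusion on these primes:
3513 − ⌊3513/2⌋ − ⌊3513/13⌋ − ⌊3513/17⌋ + ⌊3513/26⌋ + ⌊3513/34⌋ + ⌊3513/221⌋ − ⌊3513/442⌋ = 1527

1527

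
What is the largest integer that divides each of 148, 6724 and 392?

4

gcd(148, 6724): 6724 = 45·148 + 64; 148 = 2·64 + 20; 64 = 3·20 + 4; 20 = 5·4 + 0 → 4
gcd(4, 392): 392 = 98·4 + 0 → 4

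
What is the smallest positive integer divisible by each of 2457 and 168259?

2457 = 3³ · 7 · 13; 168259 = 7 · 13 · 43²
max exponents: 3³ · 7 · 13 · 43² = 4542993

4542993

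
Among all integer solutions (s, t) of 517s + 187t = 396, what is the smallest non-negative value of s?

gcd(517, 187) = 11 (Euclid: 517 = 2·187 + 143; 187 = 1·143 + 44; 143 = 3·44 + 11; 44 = 4·11 + 0), and 11 | 396.
Extended Euclid: 517·(4) + 187·(-11) = 11. Scale by 36: s₀ = 144.
General solution s = s₀ + 17k; reducing mod 17 gives s = 8 (and t = -20).

8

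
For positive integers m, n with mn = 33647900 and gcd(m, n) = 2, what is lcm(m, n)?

For any two positive integers, gcd × lcm equals their product. Hence lcm = 33647900 / 2 = 16823950.

16823950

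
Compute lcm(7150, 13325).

7150 = 2 · 5² · 11 · 13; 13325 = 5² · 13 · 41
max exponents: 2 · 5² · 11 · 13 · 41 = 293150

293150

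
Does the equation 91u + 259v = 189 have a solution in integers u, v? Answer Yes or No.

Yes

gcd(91, 259): 259 = 2·91 + 77; 91 = 1·77 + 14; 77 = 5·14 + 7; 14 = 2·7 + 0 → 7
7 divides 189, so a solution exists.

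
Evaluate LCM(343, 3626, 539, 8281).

lcm(343, 3626) = 343·3626/gcd = 1243718/49 = 25382
lcm(25382, 539) = 25382·539/gcd = 13680898/49 = 279202
lcm(279202, 8281) = 279202·8281/gcd = 2312071762/49 = 47185138

47185138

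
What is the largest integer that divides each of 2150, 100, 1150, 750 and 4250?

50

gcd(2150, 100): 2150 = 21·100 + 50; 100 = 2·50 + 0 → 50
gcd(50, 1150): 1150 = 23·50 + 0 → 50
gcd(50, 750): 750 = 15·50 + 0 → 50
gcd(50, 4250): 4250 = 85·50 + 0 → 50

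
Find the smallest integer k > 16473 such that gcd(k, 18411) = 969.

gcd(k, 18411) = 969 forces 969 | k; write k = 969s. Then gcd(969s, 969·19) = 969·gcd(s, 19), so need gcd(s, 19) = 1.
969s > 16473 gives s ≥ 18. The least s ≥ 18 coprime to 19 is 18, so k = 969·18 = 17442.

17442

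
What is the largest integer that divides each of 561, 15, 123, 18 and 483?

561 = 3 · 11 · 17; 15 = 3 · 5; 123 = 3 · 41; 18 = 2 · 3²; 483 = 3 · 7 · 23
gcd takes min exponent of each prime: 3 = 3

3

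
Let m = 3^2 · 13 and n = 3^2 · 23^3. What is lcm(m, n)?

max exponent per prime: 3^2 · 13 · 23^3 = 1423539

1423539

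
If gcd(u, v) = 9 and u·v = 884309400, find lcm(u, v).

Since gcd(u,v)·lcm(u,v) = uv, lcm = 884309400/9 = 98256600.

98256600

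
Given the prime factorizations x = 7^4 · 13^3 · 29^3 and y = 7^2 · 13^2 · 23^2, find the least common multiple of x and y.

max exponent per prime: 7^4 · 13^3 · 23^2 · 29^3 = 68056856069657

68056856069657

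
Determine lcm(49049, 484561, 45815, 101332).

704638914980

49049 = 7³ · 11 · 13; 484561 = 7² · 11 · 29 · 31; 45815 = 5 · 7² · 11 · 17; 101332 = 2² · 7² · 11 · 47
lcm takes max exponent of each prime: 2² · 5 · 7³ · 11 · 13 · 17 · 29 · 31 · 47 = 704638914980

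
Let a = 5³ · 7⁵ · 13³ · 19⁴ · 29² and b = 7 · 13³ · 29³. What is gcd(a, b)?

min exponent per shared prime: 7 · 13³ · 29² = 12933739

12933739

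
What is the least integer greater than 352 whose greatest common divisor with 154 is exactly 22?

374

154 = 22·7. Any k with gcd(k, 154) = 22 is a multiple of 22, say 22s, with s coprime to 7.
Need s > 352/22, so s ≥ 17. First s ≥ 17 with gcd(s, 7) = 1 is s = 17. Thus k = 22·17 = 374.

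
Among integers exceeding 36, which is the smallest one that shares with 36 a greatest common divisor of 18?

36 = 18·2. Any x with gcd(x, 36) = 18 is a multiple of 18, say 18s, with s coprime to 2.
Need s > 36/18, so s ≥ 3. First s ≥ 3 with gcd(s, 2) = 1 is s = 3. Thus x = 18·3 = 54.

54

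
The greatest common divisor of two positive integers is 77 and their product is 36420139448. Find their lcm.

472988824

For any two positive integers, gcd × lcm equals their product. Hence lcm = 36420139448 / 77 = 472988824.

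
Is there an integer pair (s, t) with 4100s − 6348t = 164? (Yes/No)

Yes

By Bézout, 4100s − 6348t = 164 has integer solutions iff gcd(4100, 6348) | 164.
Euclid: 6348 = 1·4100 + 2248; 4100 = 1·2248 + 1852; 2248 = 1·1852 + 396; 1852 = 4·396 + 268; 396 = 1·268 + 128; 268 = 2·128 + 12; 128 = 10·12 + 8; 12 = 1·8 + 4; 8 = 2·4 + 0. gcd = 4; 164 mod 4 = 0. Yes.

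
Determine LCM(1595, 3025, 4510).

1595 = 5 · 11 · 29; 3025 = 5² · 11²; 4510 = 2 · 5 · 11 · 41
lcm takes max exponent of each prime: 2 · 5² · 11² · 29 · 41 = 7193450

7193450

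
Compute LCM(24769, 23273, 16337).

1051171591

lcm(24769, 23273) = 24769·23273/gcd = 576448937/17 = 33908761
lcm(33908761, 16337) = 33908761·16337/gcd = 553967428457/527 = 1051171591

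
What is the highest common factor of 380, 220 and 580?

20

gcd(380, 220): 380 = 1·220 + 160; 220 = 1·160 + 60; 160 = 2·60 + 40; 60 = 1·40 + 20; 40 = 2·20 + 0 → 20
gcd(20, 580): 580 = 29·20 + 0 → 20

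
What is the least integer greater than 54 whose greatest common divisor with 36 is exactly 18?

90

Multiples of 18 above 54: 18·4, 18·5, … . Need the cofactor coprime to 36/18 = 2.
Checking s = 4, 5, … the first with gcd(s, 2) = 1 is s = 5, giving 90.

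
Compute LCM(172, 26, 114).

127452

172 = 2² · 43; 26 = 2 · 13; 114 = 2 · 3 · 19
lcm takes max exponent of each prime: 2² · 3 · 13 · 19 · 43 = 127452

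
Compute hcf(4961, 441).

1

Euclid: 4961 = 11·441 + 110; 441 = 4·110 + 1; 110 = 110·1 + 0. Last nonzero remainder: 1.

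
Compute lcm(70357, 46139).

3246201623

gcd first: 70357 = 1·46139 + 24218; 46139 = 1·24218 + 21921; 24218 = 1·21921 + 2297; 21921 = 9·2297 + 1248; 2297 = 1·1248 + 1049; 1248 = 1·1049 + 199; 1049 = 5·199 + 54; 199 = 3·54 + 37; 54 = 1·37 + 17; 37 = 2·17 + 3; 17 = 5·3 + 2; 3 = 1·2 + 1; 2 = 2·1 + 0 → gcd = 1
lcm = 70357·46139/gcd = 3246201623/1 = 3246201623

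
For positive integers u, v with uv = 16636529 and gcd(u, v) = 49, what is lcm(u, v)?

For any two positive integers, gcd × lcm equals their product. Hence lcm = 16636529 / 49 = 339521.

339521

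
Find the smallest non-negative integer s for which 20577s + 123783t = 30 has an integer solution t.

Euclid: 123783 = 6·20577 + 321; 20577 = 64·321 + 33; 321 = 9·33 + 24; 33 = 1·24 + 9; 24 = 2·9 + 6; 9 = 1·6 + 3; 6 = 2·3 + 0 → gcd = 3; 30 = 3·10.
Back-substitution yields 20577·(15039) + 123783·(-2500) = 3, so one solution is s = 15039·10 = 150390, t = -2500·10 = -25000.
Solutions in s differ by 123783/3 = 41261; the one in [0, 41261) is 150390 mod 41261 = 26607.

26607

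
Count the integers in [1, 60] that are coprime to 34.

34 = 2·17. Inclusion–exclusion on these primes:
60 − ⌊60/2⌋ − ⌊60/17⌋ + ⌊60/34⌋ = 28

28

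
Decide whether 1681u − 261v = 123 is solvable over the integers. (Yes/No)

gcd(1681, 261): 1681 = 6·261 + 115; 261 = 2·115 + 31; 115 = 3·31 + 22; 31 = 1·22 + 9; 22 = 2·9 + 4; 9 = 2·4 + 1; 4 = 4·1 + 0 → 1
1 divides 123, so a solution exists.

Yes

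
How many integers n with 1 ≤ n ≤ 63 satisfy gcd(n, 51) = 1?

40

Prime factors of 51: 3, 17. Count integers ≤ 63 divisible by none of them.
By inclusion–exclusion: 63 − ⌊63/3⌋ − ⌊63/17⌋ + ⌊63/51⌋ = 40.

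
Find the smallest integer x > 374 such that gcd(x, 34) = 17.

391

Multiples of 17 above 374: 17·23, 17·24, … . Need the cofactor coprime to 34/17 = 2.
Checking s = 23, 24, … the first with gcd(s, 2) = 1 is s = 23, giving 391.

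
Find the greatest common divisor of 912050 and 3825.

425

Euclid: 912050 = 238·3825 + 1700; 3825 = 2·1700 + 425; 1700 = 4·425 + 0. Last nonzero remainder: 425.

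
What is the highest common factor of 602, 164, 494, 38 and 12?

gcd(602, 164): 602 = 3·164 + 110; 164 = 1·110 + 54; 110 = 2·54 + 2; 54 = 27·2 + 0 → 2
gcd(2, 494): 494 = 247·2 + 0 → 2
gcd(2, 38): 38 = 19·2 + 0 → 2
gcd(2, 12): 12 = 6·2 + 0 → 2

2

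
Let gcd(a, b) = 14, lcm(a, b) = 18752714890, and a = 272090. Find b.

a·b = gcd·lcm = 14·18752714890 = 262538008460, so b = 262538008460/272090 = 964894.

964894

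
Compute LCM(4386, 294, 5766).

206532354

lcm(4386, 294) = 4386·294/gcd = 1289484/6 = 214914
lcm(214914, 5766) = 214914·5766/gcd = 1239194124/6 = 206532354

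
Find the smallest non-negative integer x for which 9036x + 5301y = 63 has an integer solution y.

Euclid: 9036 = 1·5301 + 3735; 5301 = 1·3735 + 1566; 3735 = 2·1566 + 603; 1566 = 2·603 + 360; 603 = 1·360 + 243; 360 = 1·243 + 117; 243 = 2·117 + 9; 117 = 13·9 + 0 → gcd = 9; 63 = 9·7.
Back-substitution yields 9036·(44) + 5301·(-75) = 9, so one solution is x = 44·7 = 308, y = -75·7 = -525.
Solutions in x differ by 5301/9 = 589; the one in [0, 589) is 308 mod 589 = 308.

308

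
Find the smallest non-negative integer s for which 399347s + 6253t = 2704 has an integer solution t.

19

Reduce mod 6253: 399347s ≡ 2704 (mod 6253). With g = gcd(399347, 6253) = 169 dividing 2704, divide through: 2363s ≡ 16 (mod 37).
Since gcd(2363, 37) = 1, s ≡ 16·(2363)⁻¹ ≡ 19 (mod 37). Smallest non-negative: 19.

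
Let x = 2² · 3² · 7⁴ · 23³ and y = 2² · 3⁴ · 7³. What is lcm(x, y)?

9465001308

max exponent per prime: 2² · 3⁴ · 7⁴ · 23³ = 9465001308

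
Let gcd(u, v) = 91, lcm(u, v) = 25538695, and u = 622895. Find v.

3731

u·v = gcd·lcm = 91·25538695 = 2324021245, so v = 2324021245/622895 = 3731.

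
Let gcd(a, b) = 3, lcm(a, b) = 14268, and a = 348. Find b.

a·b = gcd·lcm = 3·14268 = 42804, so b = 42804/348 = 123.

123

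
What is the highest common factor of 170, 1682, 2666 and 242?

2

gcd(170, 1682): 1682 = 9·170 + 152; 170 = 1·152 + 18; 152 = 8·18 + 8; 18 = 2·8 + 2; 8 = 4·2 + 0 → 2
gcd(2, 2666): 2666 = 1333·2 + 0 → 2
gcd(2, 242): 242 = 121·2 + 0 → 2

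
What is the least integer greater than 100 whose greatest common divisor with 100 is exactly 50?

100 = 50·2. Any t with gcd(t, 100) = 50 is a multiple of 50, say 50s, with s coprime to 2.
Need s > 100/50, so s ≥ 3. First s ≥ 3 with gcd(s, 2) = 1 is s = 3. Thus t = 50·3 = 150.

150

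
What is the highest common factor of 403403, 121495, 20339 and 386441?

11

gcd(403403, 121495): 403403 = 3·121495 + 38918; 121495 = 3·38918 + 4741; 38918 = 8·4741 + 990; 4741 = 4·990 + 781; 990 = 1·781 + 209; 781 = 3·209 + 154; 209 = 1·154 + 55; 154 = 2·55 + 44; 55 = 1·44 + 11; 44 = 4·11 + 0 → 11
gcd(11, 20339): 20339 = 1849·11 + 0 → 11
gcd(11, 386441): 386441 = 35131·11 + 0 → 11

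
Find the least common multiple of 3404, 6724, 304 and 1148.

3404 = 2² · 23 · 37; 6724 = 2² · 41²; 304 = 2⁴ · 19; 1148 = 2² · 7 · 41
lcm takes max exponent of each prime: 2⁴ · 7 · 19 · 23 · 37 · 41² = 3044169968

3044169968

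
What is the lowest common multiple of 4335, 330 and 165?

95370

4335 = 3 · 5 · 17²; 330 = 2 · 3 · 5 · 11; 165 = 3 · 5 · 11
lcm takes max exponent of each prime: 2 · 3 · 5 · 11 · 17² = 95370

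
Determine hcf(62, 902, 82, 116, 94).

2

gcd(62, 902): 902 = 14·62 + 34; 62 = 1·34 + 28; 34 = 1·28 + 6; 28 = 4·6 + 4; 6 = 1·4 + 2; 4 = 2·2 + 0 → 2
gcd(2, 82): 82 = 41·2 + 0 → 2
gcd(2, 116): 116 = 58·2 + 0 → 2
gcd(2, 94): 94 = 47·2 + 0 → 2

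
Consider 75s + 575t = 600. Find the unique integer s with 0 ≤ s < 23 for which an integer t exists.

8

Euclid: 575 = 7·75 + 50; 75 = 1·50 + 25; 50 = 2·25 + 0 → gcd = 25; 600 = 25·24.
Back-substitution yields 75·(8) + 575·(-1) = 25, so one solution is s = 8·24 = 192, t = -1·24 = -24.
Solutions in s differ by 575/25 = 23; the one in [0, 23) is 192 mod 23 = 8.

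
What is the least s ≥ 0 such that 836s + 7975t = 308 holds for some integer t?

153

Reduce mod 7975: 836s ≡ 308 (mod 7975). With g = gcd(836, 7975) = 11 dividing 308, divide through: 76s ≡ 28 (mod 725).
Since gcd(76, 725) = 1, s ≡ 28·(76)⁻¹ ≡ 153 (mod 725). Smallest non-negative: 153.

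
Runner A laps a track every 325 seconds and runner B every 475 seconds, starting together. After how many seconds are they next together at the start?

gcd first: 475 = 1·325 + 150; 325 = 2·150 + 25; 150 = 6·25 + 0 → gcd = 25
lcm = 325·475/gcd = 154375/25 = 6175

6175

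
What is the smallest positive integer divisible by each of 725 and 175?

5075

725 = 5² · 29; 175 = 5² · 7
max exponents: 5² · 7 · 29 = 5075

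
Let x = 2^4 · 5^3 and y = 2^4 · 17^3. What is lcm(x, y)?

9826000

max exponent per prime: 2^4 · 5^3 · 17^3 = 9826000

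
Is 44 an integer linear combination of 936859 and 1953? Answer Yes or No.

No

By Bézout, 936859u − 1953v = 44 has integer solutions iff gcd(936859, 1953) | 44.
Euclid: 936859 = 479·1953 + 1372; 1953 = 1·1372 + 581; 1372 = 2·581 + 210; 581 = 2·210 + 161; 210 = 1·161 + 49; 161 = 3·49 + 14; 49 = 3·14 + 7; 14 = 2·7 + 0. gcd = 7; 44 mod 7 = 2. No.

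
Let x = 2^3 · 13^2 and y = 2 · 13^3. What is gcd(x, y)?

338

min exponent per shared prime: 2 · 13^2 = 338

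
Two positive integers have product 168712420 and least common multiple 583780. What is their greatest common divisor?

289

gcd·lcm = product, so gcd = 168712420/583780 = 289.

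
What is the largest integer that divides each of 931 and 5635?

Euclid: 5635 = 6·931 + 49; 931 = 19·49 + 0. Last nonzero remainder: 49.

49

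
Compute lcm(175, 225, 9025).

175 = 5² · 7; 225 = 3² · 5²; 9025 = 5² · 19²
lcm takes max exponent of each prime: 3² · 5² · 7 · 19² = 568575

568575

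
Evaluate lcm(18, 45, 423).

4230

lcm(18, 45) = 18·45/gcd = 810/9 = 90
lcm(90, 423) = 90·423/gcd = 38070/9 = 4230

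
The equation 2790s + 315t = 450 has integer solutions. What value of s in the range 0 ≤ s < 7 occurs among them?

4

gcd(2790, 315) = 45 (Euclid: 2790 = 8·315 + 270; 315 = 1·270 + 45; 270 = 6·45 + 0), and 45 | 450.
Extended Euclid: 2790·(-1) + 315·(9) = 45. Scale by 10: s₀ = -10.
General solution s = s₀ + 7k; reducing mod 7 gives s = 4 (and t = -34).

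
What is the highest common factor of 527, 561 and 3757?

gcd(527, 561): 561 = 1·527 + 34; 527 = 15·34 + 17; 34 = 2·17 + 0 → 17
gcd(17, 3757): 3757 = 221·17 + 0 → 17

17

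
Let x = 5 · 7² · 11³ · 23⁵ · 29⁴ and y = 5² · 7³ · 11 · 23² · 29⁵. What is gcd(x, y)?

min exponent per shared prime: 5 · 7² · 11 · 23² · 29⁴ = 1008338694055

1008338694055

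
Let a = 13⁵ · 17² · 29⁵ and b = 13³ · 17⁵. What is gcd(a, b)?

634933

min exponent per shared prime: 13³ · 17² = 634933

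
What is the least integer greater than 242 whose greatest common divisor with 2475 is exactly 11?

gcd(a, 2475) = 11 forces 11 | a; write a = 11s. Then gcd(11s, 11·225) = 11·gcd(s, 225), so need gcd(s, 225) = 1.
11s > 242 gives s ≥ 23. The least s ≥ 23 coprime to 225 is 23, so a = 11·23 = 253.

253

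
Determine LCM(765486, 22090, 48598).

lcm(765486, 22090) = 765486·22090/gcd = 16909585740/2 = 8454792870
lcm(8454792870, 48598) = 8454792870·48598/gcd = 410886023896260/4418 = 93002721570

93002721570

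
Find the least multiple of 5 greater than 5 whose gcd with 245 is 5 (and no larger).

10

245 = 5·49. Any k with gcd(k, 245) = 5 is a multiple of 5, say 5s, with s coprime to 49.
Need s > 5/5, so s ≥ 2. First s ≥ 2 with gcd(s, 49) = 1 is s = 2. Thus k = 5·2 = 10.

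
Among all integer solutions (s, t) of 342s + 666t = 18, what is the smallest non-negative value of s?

2

Euclid: 666 = 1·342 + 324; 342 = 1·324 + 18; 324 = 18·18 + 0 → gcd = 18; 18 = 18·1.
Back-substitution yields 342·(2) + 666·(-1) = 18, so one solution is s = 2·1 = 2, t = -1·1 = -1.
Solutions in s differ by 666/18 = 37; the one in [0, 37) is 2 mod 37 = 2.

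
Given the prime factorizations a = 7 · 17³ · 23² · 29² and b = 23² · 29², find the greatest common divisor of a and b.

min exponent per shared prime: 23² · 29² = 444889

444889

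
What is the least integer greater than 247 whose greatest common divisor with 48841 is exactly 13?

260

gcd(t, 48841) = 13 forces 13 | t; write t = 13s. Then gcd(13s, 13·3757) = 13·gcd(s, 3757), so need gcd(s, 3757) = 1.
13s > 247 gives s ≥ 20. The least s ≥ 20 coprime to 3757 is 20, so t = 13·20 = 260.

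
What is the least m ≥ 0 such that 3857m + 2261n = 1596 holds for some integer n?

1

gcd(3857, 2261) = 133 (Euclid: 3857 = 1·2261 + 1596; 2261 = 1·1596 + 665; 1596 = 2·665 + 266; 665 = 2·266 + 133; 266 = 2·133 + 0), and 133 | 1596.
Extended Euclid: 3857·(-7) + 2261·(12) = 133. Scale by 12: m₀ = -84.
General solution m = m₀ + 17t; reducing mod 17 gives m = 1 (and n = -1).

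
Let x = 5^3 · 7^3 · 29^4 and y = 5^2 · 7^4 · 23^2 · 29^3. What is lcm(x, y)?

max exponent per prime: 5^3 · 7^4 · 23^2 · 29^4 = 112292263656125

112292263656125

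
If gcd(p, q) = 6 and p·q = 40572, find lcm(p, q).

Since gcd(p,q)·lcm(p,q) = pq, lcm = 40572/6 = 6762.

6762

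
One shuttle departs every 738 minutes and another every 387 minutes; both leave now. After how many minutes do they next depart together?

31734

738 = 2 · 3² · 41; 387 = 3² · 43
max exponents: 2 · 3² · 41 · 43 = 31734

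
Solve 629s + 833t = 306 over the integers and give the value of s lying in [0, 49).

Euclid: 833 = 1·629 + 204; 629 = 3·204 + 17; 204 = 12·17 + 0 → gcd = 17; 306 = 17·18.
Back-substitution yields 629·(4) + 833·(-3) = 17, so one solution is s = 4·18 = 72, t = -3·18 = -54.
Solutions in s differ by 833/17 = 49; the one in [0, 49) is 72 mod 49 = 23.

23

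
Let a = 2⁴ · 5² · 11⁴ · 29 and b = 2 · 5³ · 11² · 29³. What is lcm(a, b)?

max exponent per prime: 2⁴ · 5³ · 11⁴ · 29³ = 714158698000

714158698000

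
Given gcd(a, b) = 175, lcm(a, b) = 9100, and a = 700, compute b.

Using ab = gcd(a,b)·lcm(a,b) = 175·9100 = 1592500, we get b = 1592500/700 = 2275.

2275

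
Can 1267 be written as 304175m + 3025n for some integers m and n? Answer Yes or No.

No

gcd(304175, 3025): 304175 = 100·3025 + 1675; 3025 = 1·1675 + 1350; 1675 = 1·1350 + 325; 1350 = 4·325 + 50; 325 = 6·50 + 25; 50 = 2·25 + 0 → 25
25 does not divide 1267, so a solution does not exist.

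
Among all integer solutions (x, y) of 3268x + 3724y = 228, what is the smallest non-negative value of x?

24

Reduce mod 3724: 3268x ≡ 228 (mod 3724). With g = gcd(3268, 3724) = 76 dividing 228, divide through: 43x ≡ 3 (mod 49).
Since gcd(43, 49) = 1, x ≡ 3·(43)⁻¹ ≡ 24 (mod 49). Smallest non-negative: 24.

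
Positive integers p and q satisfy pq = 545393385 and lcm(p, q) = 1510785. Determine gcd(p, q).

361

From gcd × lcm = pq: gcd = 545393385 / 1510785 = 361.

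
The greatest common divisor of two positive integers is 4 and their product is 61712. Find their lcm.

gcd·lcm = product, so lcm = 61712/4 = 15428.

15428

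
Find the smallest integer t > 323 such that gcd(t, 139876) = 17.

Multiples of 17 above 323: 17·20, 17·21, … . Need the cofactor coprime to 139876/17 = 8228.
Checking s = 20, 21, … the first with gcd(s, 8228) = 1 is s = 21, giving 357.

357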